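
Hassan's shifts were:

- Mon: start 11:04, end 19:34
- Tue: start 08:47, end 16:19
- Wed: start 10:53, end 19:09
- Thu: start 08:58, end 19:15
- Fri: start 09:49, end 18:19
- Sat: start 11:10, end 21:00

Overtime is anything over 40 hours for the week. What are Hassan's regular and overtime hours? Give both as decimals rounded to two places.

Regular 40.00 hours, overtime 12.92 hours

Mon: 11:04–19:34 = 8 h 30 min
Tue: 08:47–16:19 = 7 h 32 min
Wed: 10:53–19:09 = 8 h 16 min
Thu: 08:58–19:15 = 10 h 17 min
Fri: 09:49–18:19 = 8 h 30 min
Sat: 11:10–21:00 = 9 h 50 min
Total worked: 52 h 55 min = 52.92 h.
Threshold 40 h → overtime 12 h 55 min, regular 40 h 0 min.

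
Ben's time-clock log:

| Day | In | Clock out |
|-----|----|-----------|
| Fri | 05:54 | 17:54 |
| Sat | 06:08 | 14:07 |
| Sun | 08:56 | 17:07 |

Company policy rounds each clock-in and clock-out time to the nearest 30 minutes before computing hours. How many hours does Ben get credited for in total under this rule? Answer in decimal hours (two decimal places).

28.00 hours

Fri: in 05:54→06:00, out 17:54→18:00; 12 h 0 min
Sat: in 06:08→06:00, out 14:07→14:00; 8 h 0 min
Sun: in 08:56→09:00, out 17:07→17:00; 8 h 0 min
Total credited: 28 h 0 min.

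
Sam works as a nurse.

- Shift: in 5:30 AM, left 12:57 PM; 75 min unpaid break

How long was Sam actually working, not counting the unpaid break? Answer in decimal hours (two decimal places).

Shift: 5:30 AM–12:57 PM = 7 h 27 min; less 75 min break → 6 h 12 min

6.20 hours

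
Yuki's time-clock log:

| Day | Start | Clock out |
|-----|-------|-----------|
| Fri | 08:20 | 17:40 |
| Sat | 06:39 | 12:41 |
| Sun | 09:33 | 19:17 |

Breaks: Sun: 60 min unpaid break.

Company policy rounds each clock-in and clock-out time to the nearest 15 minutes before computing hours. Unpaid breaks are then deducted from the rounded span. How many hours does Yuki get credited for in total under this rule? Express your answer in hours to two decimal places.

24.25 hours

Fri: in 08:20→08:15, out 17:40→17:45; 9 h 30 min
Sat: in 06:39→06:45, out 12:41→12:45; 6 h 0 min
Sun: in 09:33→09:30, out 19:17→19:15; 9 h 45 min − 60 min = 8 h 45 min
Total credited: 24 h 15 min.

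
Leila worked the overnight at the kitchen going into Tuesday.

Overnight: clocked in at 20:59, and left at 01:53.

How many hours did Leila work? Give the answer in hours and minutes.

Overnight: 20:59 → midnight = 3 h 1 min; midnight → 01:53 = 1 h 53 min; span 4 h 54 min

4 h 54 min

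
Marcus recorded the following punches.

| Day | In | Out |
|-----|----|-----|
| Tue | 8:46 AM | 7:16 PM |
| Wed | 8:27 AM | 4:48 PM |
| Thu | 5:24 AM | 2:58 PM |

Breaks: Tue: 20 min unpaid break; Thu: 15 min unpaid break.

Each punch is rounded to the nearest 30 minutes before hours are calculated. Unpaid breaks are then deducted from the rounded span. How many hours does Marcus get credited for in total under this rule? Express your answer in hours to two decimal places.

Tue: in 8:46 AM→9:00 AM, out 7:16 PM→7:30 PM; 10 h 30 min − 20 min = 10 h 10 min
Wed: in 8:27 AM→8:30 AM, out 4:48 PM→5:00 PM; 8 h 30 min
Thu: in 5:24 AM→5:30 AM, out 2:58 PM→3:00 PM; 9 h 30 min − 15 min = 9 h 15 min
Total credited: 27 h 55 min.

27.92 hours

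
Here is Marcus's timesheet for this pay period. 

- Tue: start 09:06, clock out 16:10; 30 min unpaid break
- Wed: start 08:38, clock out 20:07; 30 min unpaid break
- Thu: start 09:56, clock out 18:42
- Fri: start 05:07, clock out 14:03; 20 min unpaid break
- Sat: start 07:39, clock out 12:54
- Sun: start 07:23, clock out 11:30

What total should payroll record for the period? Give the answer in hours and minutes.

44 h 17 min

Tue: 09:06–16:10 = 7 h 4 min; less 30 min break → 6 h 34 min
Wed: 08:38–20:07 = 11 h 29 min; less 30 min break → 10 h 59 min
Thu: 09:56–18:42 = 8 h 46 min
Fri: 05:07–14:03 = 8 h 56 min; less 20 min break → 8 h 36 min
Sat: 07:39–12:54 = 5 h 15 min
Sun: 07:23–11:30 = 4 h 7 min
Total: 6 h 34 min + 10 h 59 min + 8 h 46 min + 8 h 36 min + 5 h 15 min + 4 h 7 min = 44 h 17 min.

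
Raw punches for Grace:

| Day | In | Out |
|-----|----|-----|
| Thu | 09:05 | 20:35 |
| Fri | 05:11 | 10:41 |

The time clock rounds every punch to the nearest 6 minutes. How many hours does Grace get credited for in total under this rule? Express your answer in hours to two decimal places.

17.00 hours

Thu: in 09:05→09:06, out 20:35→20:36; 11 h 30 min
Fri: in 05:11→05:12, out 10:41→10:42; 5 h 30 min
Total credited: 17 h 0 min.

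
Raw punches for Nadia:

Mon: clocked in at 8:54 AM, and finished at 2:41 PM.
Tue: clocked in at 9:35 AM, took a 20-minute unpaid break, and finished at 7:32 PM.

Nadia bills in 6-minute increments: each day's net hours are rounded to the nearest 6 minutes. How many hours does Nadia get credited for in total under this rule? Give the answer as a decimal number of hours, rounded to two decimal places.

Mon: 8:54 AM–2:41 PM = 5 h 47 min → rounds to 5 h 48 min
Tue: 9:35 AM–7:32 PM = 9 h 57 min − 20 min = 9 h 37 min → rounds to 9 h 36 min
Total credited: 15 h 24 min.

15.40 hours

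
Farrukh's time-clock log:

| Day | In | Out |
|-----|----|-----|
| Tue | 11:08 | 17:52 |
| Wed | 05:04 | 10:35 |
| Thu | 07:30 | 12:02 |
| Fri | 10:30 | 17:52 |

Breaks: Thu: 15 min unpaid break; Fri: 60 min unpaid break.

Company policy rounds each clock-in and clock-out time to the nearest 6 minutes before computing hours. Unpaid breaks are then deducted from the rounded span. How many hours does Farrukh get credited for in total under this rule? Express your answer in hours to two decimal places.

Tue: in 11:08→11:06, out 17:52→17:54; 6 h 48 min
Wed: in 05:04→05:06, out 10:35→10:36; 5 h 30 min
Thu: in 07:30→07:30, out 12:02→12:00; 4 h 30 min − 15 min = 4 h 15 min
Fri: in 10:30→10:30, out 17:52→17:54; 7 h 24 min − 60 min = 6 h 24 min
Total credited: 22 h 57 min.

22.95 hours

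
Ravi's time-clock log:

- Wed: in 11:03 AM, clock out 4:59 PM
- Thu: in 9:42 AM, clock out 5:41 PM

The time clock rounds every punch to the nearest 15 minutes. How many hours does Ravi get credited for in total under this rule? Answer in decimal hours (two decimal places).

Wed: in 11:03 AM→11:00 AM, out 4:59 PM→5:00 PM; 6 h 0 min
Thu: in 9:42 AM→9:45 AM, out 5:41 PM→5:45 PM; 8 h 0 min
Total credited: 14 h 0 min.

14.00 hours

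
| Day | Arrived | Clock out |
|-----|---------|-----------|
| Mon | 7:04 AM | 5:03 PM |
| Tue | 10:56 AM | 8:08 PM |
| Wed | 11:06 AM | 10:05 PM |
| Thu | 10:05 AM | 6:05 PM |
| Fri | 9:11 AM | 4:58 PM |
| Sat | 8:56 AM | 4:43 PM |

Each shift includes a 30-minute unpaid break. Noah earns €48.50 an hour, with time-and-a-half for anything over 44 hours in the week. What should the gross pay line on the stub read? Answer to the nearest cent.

€2623.85

Mon: 7:04 AM–5:03 PM = 9 h 59 min; less 30 min break → 9 h 29 min
Tue: 10:56 AM–8:08 PM = 9 h 12 min; less 30 min break → 8 h 42 min
Wed: 11:06 AM–10:05 PM = 10 h 59 min; less 30 min break → 10 h 29 min
Thu: 10:05 AM–6:05 PM = 8 h 0 min; less 30 min break → 7 h 30 min
Fri: 9:11 AM–4:58 PM = 7 h 47 min; less 30 min break → 7 h 17 min
Sat: 8:56 AM–4:43 PM = 7 h 47 min; less 30 min break → 7 h 17 min
Total worked: 50 h 44 min = 3044 min.
Regular 44 h 0 min = 2640 min at €48.50/h; overtime 6 h 44 min = 404 min at €72.75/h.
Pay = (2640 × €48.50 + 404 × €72.75) ÷ 60 = €2623.85.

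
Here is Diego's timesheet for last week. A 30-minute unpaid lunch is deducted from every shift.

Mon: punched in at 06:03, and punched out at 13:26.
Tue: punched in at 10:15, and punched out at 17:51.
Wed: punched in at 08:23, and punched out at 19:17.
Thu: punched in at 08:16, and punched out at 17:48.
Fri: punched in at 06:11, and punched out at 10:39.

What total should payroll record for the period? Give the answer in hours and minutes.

37 h 23 min

Mon: 06:03–13:26 = 7 h 23 min; less 30 min break → 6 h 53 min
Tue: 10:15–17:51 = 7 h 36 min; less 30 min break → 7 h 6 min
Wed: 08:23–19:17 = 10 h 54 min; less 30 min break → 10 h 24 min
Thu: 08:16–17:48 = 9 h 32 min; less 30 min break → 9 h 2 min
Fri: 06:11–10:39 = 4 h 28 min; less 30 min break → 3 h 58 min
Total: 6 h 53 min + 7 h 6 min + 10 h 24 min + 9 h 2 min + 3 h 58 min = 37 h 23 min.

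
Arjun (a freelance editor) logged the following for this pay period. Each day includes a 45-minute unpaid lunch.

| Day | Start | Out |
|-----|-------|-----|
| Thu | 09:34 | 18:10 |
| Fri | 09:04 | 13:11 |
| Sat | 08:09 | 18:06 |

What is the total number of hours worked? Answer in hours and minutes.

20 h 25 min

Thu: 09:34–18:10 = 8 h 36 min; less 45 min break → 7 h 51 min
Fri: 09:04–13:11 = 4 h 7 min; less 45 min break → 3 h 22 min
Sat: 08:09–18:06 = 9 h 57 min; less 45 min break → 9 h 12 min
Total: 7 h 51 min + 3 h 22 min + 9 h 12 min = 20 h 25 min.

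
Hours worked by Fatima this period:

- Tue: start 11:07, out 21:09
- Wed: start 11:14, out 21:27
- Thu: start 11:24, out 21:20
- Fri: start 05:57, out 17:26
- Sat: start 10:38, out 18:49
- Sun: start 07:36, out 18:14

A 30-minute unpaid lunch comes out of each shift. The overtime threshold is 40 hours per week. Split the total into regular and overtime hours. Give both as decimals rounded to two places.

Tue: 11:07–21:09 = 10 h 2 min; less 30 min break → 9 h 32 min
Wed: 11:14–21:27 = 10 h 13 min; less 30 min break → 9 h 43 min
Thu: 11:24–21:20 = 9 h 56 min; less 30 min break → 9 h 26 min
Fri: 05:57–17:26 = 11 h 29 min; less 30 min break → 10 h 59 min
Sat: 10:38–18:49 = 8 h 11 min; less 30 min break → 7 h 41 min
Sun: 07:36–18:14 = 10 h 38 min; less 30 min break → 10 h 8 min
Total worked: 57 h 29 min = 57.48 h.
Threshold 40 h → overtime 17 h 29 min, regular 40 h 0 min.

Regular 40.00 hours, overtime 17.48 hours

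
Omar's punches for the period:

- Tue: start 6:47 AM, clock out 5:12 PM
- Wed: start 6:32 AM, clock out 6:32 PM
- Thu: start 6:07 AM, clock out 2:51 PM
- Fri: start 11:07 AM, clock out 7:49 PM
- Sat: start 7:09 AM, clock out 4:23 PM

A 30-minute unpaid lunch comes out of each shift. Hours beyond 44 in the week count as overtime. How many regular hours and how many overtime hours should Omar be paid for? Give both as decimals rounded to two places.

Regular 44.00 hours, overtime 2.58 hours

Tue: 6:47 AM–5:12 PM = 10 h 25 min; less 30 min break → 9 h 55 min
Wed: 6:32 AM–6:32 PM = 12 h 0 min; less 30 min break → 11 h 30 min
Thu: 6:07 AM–2:51 PM = 8 h 44 min; less 30 min break → 8 h 14 min
Fri: 11:07 AM–7:49 PM = 8 h 42 min; less 30 min break → 8 h 12 min
Sat: 7:09 AM–4:23 PM = 9 h 14 min; less 30 min break → 8 h 44 min
Total worked: 46 h 35 min = 46.58 h.
Threshold 44 h → overtime 2 h 35 min, regular 44 h 0 min.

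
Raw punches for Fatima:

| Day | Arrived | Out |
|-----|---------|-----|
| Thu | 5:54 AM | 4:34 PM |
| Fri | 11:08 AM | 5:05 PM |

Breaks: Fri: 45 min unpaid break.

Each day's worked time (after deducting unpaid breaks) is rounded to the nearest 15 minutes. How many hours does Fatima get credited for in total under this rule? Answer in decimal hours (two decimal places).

Thu: 5:54 AM–4:34 PM = 10 h 40 min → rounds to 10 h 45 min
Fri: 11:08 AM–5:05 PM = 5 h 57 min − 45 min = 5 h 12 min → rounds to 5 h 15 min
Total credited: 16 h 0 min.

16.00 hours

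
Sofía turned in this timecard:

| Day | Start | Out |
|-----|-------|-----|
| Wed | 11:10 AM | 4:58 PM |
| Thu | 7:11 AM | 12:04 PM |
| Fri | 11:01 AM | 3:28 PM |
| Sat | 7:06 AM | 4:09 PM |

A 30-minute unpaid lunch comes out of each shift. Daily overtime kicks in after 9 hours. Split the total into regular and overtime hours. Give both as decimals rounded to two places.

Wed: 11:10 AM–4:58 PM = 5 h 48 min; less 30 min break → 5 h 18 min
Thu: 7:11 AM–12:04 PM = 4 h 53 min; less 30 min break → 4 h 23 min
Fri: 11:01 AM–3:28 PM = 4 h 27 min; less 30 min break → 3 h 57 min
Sat: 7:06 AM–4:09 PM = 9 h 3 min; less 30 min break → 8 h 33 min
Wed reg 5 h 18 min / OT 0 h 0 min; Thu reg 4 h 23 min / OT 0 h 0 min; Fri reg 3 h 57 min / OT 0 h 0 min; Sat reg 8 h 33 min / OT 0 h 0 min.
Totals: regular 22 h 11 min, overtime 0 h 0 min.

Regular 22.18 hours, overtime 0.00 hours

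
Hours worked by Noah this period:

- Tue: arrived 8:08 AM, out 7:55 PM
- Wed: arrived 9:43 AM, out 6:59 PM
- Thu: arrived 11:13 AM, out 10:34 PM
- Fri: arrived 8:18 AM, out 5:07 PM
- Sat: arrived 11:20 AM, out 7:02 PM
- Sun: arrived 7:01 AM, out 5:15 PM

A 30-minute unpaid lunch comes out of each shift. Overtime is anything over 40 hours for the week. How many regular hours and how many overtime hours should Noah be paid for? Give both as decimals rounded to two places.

Regular 40.00 hours, overtime 16.15 hours

Tue: 8:08 AM–7:55 PM = 11 h 47 min; less 30 min break → 11 h 17 min
Wed: 9:43 AM–6:59 PM = 9 h 16 min; less 30 min break → 8 h 46 min
Thu: 11:13 AM–10:34 PM = 11 h 21 min; less 30 min break → 10 h 51 min
Fri: 8:18 AM–5:07 PM = 8 h 49 min; less 30 min break → 8 h 19 min
Sat: 11:20 AM–7:02 PM = 7 h 42 min; less 30 min break → 7 h 12 min
Sun: 7:01 AM–5:15 PM = 10 h 14 min; less 30 min break → 9 h 44 min
Total worked: 56 h 9 min = 56.15 h.
Threshold 40 h → overtime 16 h 9 min, regular 40 h 0 min.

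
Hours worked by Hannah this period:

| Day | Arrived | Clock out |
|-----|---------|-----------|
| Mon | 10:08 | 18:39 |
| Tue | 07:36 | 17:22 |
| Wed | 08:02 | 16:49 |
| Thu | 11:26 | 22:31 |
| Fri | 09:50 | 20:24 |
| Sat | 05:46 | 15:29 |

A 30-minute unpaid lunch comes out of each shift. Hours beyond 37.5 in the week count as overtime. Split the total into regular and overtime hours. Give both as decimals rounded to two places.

Mon: 10:08–18:39 = 8 h 31 min; less 30 min break → 8 h 1 min
Tue: 07:36–17:22 = 9 h 46 min; less 30 min break → 9 h 16 min
Wed: 08:02–16:49 = 8 h 47 min; less 30 min break → 8 h 17 min
Thu: 11:26–22:31 = 11 h 5 min; less 30 min break → 10 h 35 min
Fri: 09:50–20:24 = 10 h 34 min; less 30 min break → 10 h 4 min
Sat: 05:46–15:29 = 9 h 43 min; less 30 min break → 9 h 13 min
Total worked: 55 h 26 min = 55.43 h.
Threshold 37.5 h → overtime 17 h 56 min, regular 37 h 30 min.

Regular 37.50 hours, overtime 17.93 hours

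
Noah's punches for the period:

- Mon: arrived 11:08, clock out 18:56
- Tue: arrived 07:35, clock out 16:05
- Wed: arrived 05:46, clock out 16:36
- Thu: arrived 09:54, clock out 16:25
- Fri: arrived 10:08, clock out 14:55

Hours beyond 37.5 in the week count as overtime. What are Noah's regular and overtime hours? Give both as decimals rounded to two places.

Regular 37.50 hours, overtime 0.93 hours

Mon: 11:08–18:56 = 7 h 48 min
Tue: 07:35–16:05 = 8 h 30 min
Wed: 05:46–16:36 = 10 h 50 min
Thu: 09:54–16:25 = 6 h 31 min
Fri: 10:08–14:55 = 4 h 47 min
Total worked: 38 h 26 min = 38.43 h.
Threshold 37.5 h → overtime 0 h 56 min, regular 37 h 30 min.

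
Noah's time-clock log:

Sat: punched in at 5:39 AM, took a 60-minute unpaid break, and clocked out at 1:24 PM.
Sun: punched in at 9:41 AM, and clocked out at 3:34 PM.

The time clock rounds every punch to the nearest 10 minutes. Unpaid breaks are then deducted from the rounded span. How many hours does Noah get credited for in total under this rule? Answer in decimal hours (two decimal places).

Sat: in 5:39 AM→5:40 AM, out 1:24 PM→1:20 PM; 7 h 40 min − 60 min = 6 h 40 min
Sun: in 9:41 AM→9:40 AM, out 3:34 PM→3:30 PM; 5 h 50 min
Total credited: 12 h 30 min.

12.50 hours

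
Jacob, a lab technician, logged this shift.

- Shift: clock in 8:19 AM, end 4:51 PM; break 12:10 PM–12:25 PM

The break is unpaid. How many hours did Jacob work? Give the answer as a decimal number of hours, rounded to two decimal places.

8.28 hours

Shift: 8:19 AM–4:51 PM = 8 h 32 min; less 15 min break → 8 h 17 min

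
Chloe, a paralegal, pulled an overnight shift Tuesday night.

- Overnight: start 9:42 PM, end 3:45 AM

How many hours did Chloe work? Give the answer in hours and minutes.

6 h 3 min

Overnight: 9:42 PM → midnight = 2 h 18 min; midnight → 3:45 AM = 3 h 45 min; span 6 h 3 min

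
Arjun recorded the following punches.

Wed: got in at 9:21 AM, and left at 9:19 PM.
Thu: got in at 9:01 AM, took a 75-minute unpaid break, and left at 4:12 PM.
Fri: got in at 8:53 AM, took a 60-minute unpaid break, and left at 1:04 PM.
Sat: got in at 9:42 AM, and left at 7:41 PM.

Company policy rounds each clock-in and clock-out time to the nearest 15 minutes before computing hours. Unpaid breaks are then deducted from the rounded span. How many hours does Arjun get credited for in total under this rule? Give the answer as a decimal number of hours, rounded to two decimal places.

31.00 hours

Wed: in 9:21 AM→9:15 AM, out 9:19 PM→9:15 PM; 12 h 0 min
Thu: in 9:01 AM→9:00 AM, out 4:12 PM→4:15 PM; 7 h 15 min − 75 min = 6 h 0 min
Fri: in 8:53 AM→9:00 AM, out 1:04 PM→1:00 PM; 4 h 0 min − 60 min = 3 h 0 min
Sat: in 9:42 AM→9:45 AM, out 7:41 PM→7:45 PM; 10 h 0 min
Total credited: 31 h 0 min.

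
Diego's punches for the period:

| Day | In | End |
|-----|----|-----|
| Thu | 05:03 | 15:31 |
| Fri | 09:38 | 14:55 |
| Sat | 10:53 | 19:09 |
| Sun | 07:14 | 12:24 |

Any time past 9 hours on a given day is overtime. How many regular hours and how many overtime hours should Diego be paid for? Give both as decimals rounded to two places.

Thu: 05:03–15:31 = 10 h 28 min
Fri: 09:38–14:55 = 5 h 17 min
Sat: 10:53–19:09 = 8 h 16 min
Sun: 07:14–12:24 = 5 h 10 min
Thu reg 9 h 0 min / OT 1 h 28 min; Fri reg 5 h 17 min / OT 0 h 0 min; Sat reg 8 h 16 min / OT 0 h 0 min; Sun reg 5 h 10 min / OT 0 h 0 min.
Totals: regular 27 h 43 min, overtime 1 h 28 min.

Regular 27.72 hours, overtime 1.47 hours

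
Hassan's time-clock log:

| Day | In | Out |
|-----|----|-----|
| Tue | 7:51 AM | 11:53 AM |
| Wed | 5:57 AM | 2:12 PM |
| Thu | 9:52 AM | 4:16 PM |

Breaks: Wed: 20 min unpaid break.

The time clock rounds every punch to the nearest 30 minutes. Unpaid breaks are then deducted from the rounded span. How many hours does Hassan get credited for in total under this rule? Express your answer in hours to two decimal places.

Tue: in 7:51 AM→8:00 AM, out 11:53 AM→12:00 PM; 4 h 0 min
Wed: in 5:57 AM→6:00 AM, out 2:12 PM→2:00 PM; 8 h 0 min − 20 min = 7 h 40 min
Thu: in 9:52 AM→10:00 AM, out 4:16 PM→4:30 PM; 6 h 30 min
Total credited: 18 h 10 min.

18.17 hours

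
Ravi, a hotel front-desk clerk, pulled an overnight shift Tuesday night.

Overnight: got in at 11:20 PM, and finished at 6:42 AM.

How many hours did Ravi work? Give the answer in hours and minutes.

Overnight: 11:20 PM → midnight = 0 h 40 min; midnight → 6:42 AM = 6 h 42 min; span 7 h 22 min

7 h 22 min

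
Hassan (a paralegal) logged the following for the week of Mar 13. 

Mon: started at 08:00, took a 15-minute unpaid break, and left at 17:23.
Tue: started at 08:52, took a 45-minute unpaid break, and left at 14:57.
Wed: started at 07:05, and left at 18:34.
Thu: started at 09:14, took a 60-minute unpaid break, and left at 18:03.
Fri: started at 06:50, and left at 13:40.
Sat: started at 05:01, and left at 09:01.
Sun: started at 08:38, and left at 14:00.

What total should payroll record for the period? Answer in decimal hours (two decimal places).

49.97 hours

Mon: 08:00–17:23 = 9 h 23 min; less 15 min break → 9 h 8 min
Tue: 08:52–14:57 = 6 h 5 min; less 45 min break → 5 h 20 min
Wed: 07:05–18:34 = 11 h 29 min
Thu: 09:14–18:03 = 8 h 49 min; less 60 min break → 7 h 49 min
Fri: 06:50–13:40 = 6 h 50 min
Sat: 05:01–09:01 = 4 h 0 min
Sun: 08:38–14:00 = 5 h 22 min
Total: 9 h 8 min + 5 h 20 min + 11 h 29 min + 7 h 49 min + 6 h 50 min + 4 h 0 min + 5 h 22 min = 49 h 58 min.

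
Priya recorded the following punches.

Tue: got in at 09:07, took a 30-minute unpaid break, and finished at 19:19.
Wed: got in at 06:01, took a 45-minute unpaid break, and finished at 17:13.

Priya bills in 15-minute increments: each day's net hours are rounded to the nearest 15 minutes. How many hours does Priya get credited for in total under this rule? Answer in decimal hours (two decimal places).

Tue: 09:07–19:19 = 10 h 12 min − 30 min = 9 h 42 min → rounds to 9 h 45 min
Wed: 06:01–17:13 = 11 h 12 min − 45 min = 10 h 27 min → rounds to 10 h 30 min
Total credited: 20 h 15 min.

20.25 hours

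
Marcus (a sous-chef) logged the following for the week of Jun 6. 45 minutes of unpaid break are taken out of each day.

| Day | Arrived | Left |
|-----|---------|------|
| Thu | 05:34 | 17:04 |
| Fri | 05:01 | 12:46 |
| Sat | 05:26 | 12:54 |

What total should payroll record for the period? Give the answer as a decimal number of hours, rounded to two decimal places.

Thu: 05:34–17:04 = 11 h 30 min; less 45 min break → 10 h 45 min
Fri: 05:01–12:46 = 7 h 45 min; less 45 min break → 7 h 0 min
Sat: 05:26–12:54 = 7 h 28 min; less 45 min break → 6 h 43 min
Total: 10 h 45 min + 7 h 0 min + 6 h 43 min = 24 h 28 min.

24.47 hours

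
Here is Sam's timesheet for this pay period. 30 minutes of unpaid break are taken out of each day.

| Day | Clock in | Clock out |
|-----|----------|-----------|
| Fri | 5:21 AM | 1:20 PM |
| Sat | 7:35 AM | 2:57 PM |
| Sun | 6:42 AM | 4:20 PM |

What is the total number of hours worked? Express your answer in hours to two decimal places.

23.48 hours

Fri: 5:21 AM–1:20 PM = 7 h 59 min; less 30 min break → 7 h 29 min
Sat: 7:35 AM–2:57 PM = 7 h 22 min; less 30 min break → 6 h 52 min
Sun: 6:42 AM–4:20 PM = 9 h 38 min; less 30 min break → 9 h 8 min
Total: 7 h 29 min + 6 h 52 min + 9 h 8 min = 23 h 29 min.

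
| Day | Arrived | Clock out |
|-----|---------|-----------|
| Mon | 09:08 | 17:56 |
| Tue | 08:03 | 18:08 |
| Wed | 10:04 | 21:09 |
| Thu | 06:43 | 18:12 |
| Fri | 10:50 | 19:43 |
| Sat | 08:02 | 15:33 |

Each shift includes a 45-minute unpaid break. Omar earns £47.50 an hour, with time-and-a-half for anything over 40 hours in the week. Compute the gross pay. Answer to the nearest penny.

Mon: 09:08–17:56 = 8 h 48 min; less 45 min break → 8 h 3 min
Tue: 08:03–18:08 = 10 h 5 min; less 45 min break → 9 h 20 min
Wed: 10:04–21:09 = 11 h 5 min; less 45 min break → 10 h 20 min
Thu: 06:43–18:12 = 11 h 29 min; less 45 min break → 10 h 44 min
Fri: 10:50–19:43 = 8 h 53 min; less 45 min break → 8 h 8 min
Sat: 08:02–15:33 = 7 h 31 min; less 45 min break → 6 h 46 min
Total worked: 53 h 21 min = 3201 min.
Regular 40 h 0 min = 2400 min at £47.50/h; overtime 13 h 21 min = 801 min at £71.25/h.
Pay = (2400 × £47.50 + 801 × £71.25) ÷ 60 = £2851.19.

£2851.19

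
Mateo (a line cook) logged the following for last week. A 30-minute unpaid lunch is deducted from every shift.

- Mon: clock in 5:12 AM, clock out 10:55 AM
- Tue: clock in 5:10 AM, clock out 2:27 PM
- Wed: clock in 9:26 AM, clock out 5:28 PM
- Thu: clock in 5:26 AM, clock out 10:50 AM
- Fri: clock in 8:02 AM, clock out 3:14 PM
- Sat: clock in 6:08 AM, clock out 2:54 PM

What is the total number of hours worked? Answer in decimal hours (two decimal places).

Mon: 5:12 AM–10:55 AM = 5 h 43 min; less 30 min break → 5 h 13 min
Tue: 5:10 AM–2:27 PM = 9 h 17 min; less 30 min break → 8 h 47 min
Wed: 9:26 AM–5:28 PM = 8 h 2 min; less 30 min break → 7 h 32 min
Thu: 5:26 AM–10:50 AM = 5 h 24 min; less 30 min break → 4 h 54 min
Fri: 8:02 AM–3:14 PM = 7 h 12 min; less 30 min break → 6 h 42 min
Sat: 6:08 AM–2:54 PM = 8 h 46 min; less 30 min break → 8 h 16 min
Total: 5 h 13 min + 8 h 47 min + 7 h 32 min + 4 h 54 min + 6 h 42 min + 8 h 16 min = 41 h 24 min.

41.40 hours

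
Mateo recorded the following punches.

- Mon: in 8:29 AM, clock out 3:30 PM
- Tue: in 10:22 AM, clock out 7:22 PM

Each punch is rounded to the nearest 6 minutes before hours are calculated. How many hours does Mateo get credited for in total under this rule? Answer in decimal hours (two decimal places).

16.00 hours

Mon: in 8:29 AM→8:30 AM, out 3:30 PM→3:30 PM; 7 h 0 min
Tue: in 10:22 AM→10:24 AM, out 7:22 PM→7:24 PM; 9 h 0 min
Total credited: 16 h 0 min.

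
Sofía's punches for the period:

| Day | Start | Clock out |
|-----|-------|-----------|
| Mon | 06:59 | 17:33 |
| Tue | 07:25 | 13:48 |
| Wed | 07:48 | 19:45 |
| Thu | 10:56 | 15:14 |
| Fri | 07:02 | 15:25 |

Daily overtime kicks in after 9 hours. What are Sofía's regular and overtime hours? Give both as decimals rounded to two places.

Mon: 06:59–17:33 = 10 h 34 min
Tue: 07:25–13:48 = 6 h 23 min
Wed: 07:48–19:45 = 11 h 57 min
Thu: 10:56–15:14 = 4 h 18 min
Fri: 07:02–15:25 = 8 h 23 min
Mon reg 9 h 0 min / OT 1 h 34 min; Tue reg 6 h 23 min / OT 0 h 0 min; Wed reg 9 h 0 min / OT 2 h 57 min; Thu reg 4 h 18 min / OT 0 h 0 min; Fri reg 8 h 23 min / OT 0 h 0 min.
Totals: regular 37 h 4 min, overtime 4 h 31 min.

Regular 37.07 hours, overtime 4.52 hours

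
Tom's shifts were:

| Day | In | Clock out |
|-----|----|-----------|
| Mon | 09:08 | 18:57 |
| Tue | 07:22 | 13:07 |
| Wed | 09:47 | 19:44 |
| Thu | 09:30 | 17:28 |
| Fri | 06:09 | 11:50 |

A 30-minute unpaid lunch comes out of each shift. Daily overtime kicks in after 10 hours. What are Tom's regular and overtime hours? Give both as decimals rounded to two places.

Regular 36.67 hours, overtime 0.00 hours

Mon: 09:08–18:57 = 9 h 49 min; less 30 min break → 9 h 19 min
Tue: 07:22–13:07 = 5 h 45 min; less 30 min break → 5 h 15 min
Wed: 09:47–19:44 = 9 h 57 min; less 30 min break → 9 h 27 min
Thu: 09:30–17:28 = 7 h 58 min; less 30 min break → 7 h 28 min
Fri: 06:09–11:50 = 5 h 41 min; less 30 min break → 5 h 11 min
Mon reg 9 h 19 min / OT 0 h 0 min; Tue reg 5 h 15 min / OT 0 h 0 min; Wed reg 9 h 27 min / OT 0 h 0 min; Thu reg 7 h 28 min / OT 0 h 0 min; Fri reg 5 h 11 min / OT 0 h 0 min.
Totals: regular 36 h 40 min, overtime 0 h 0 min.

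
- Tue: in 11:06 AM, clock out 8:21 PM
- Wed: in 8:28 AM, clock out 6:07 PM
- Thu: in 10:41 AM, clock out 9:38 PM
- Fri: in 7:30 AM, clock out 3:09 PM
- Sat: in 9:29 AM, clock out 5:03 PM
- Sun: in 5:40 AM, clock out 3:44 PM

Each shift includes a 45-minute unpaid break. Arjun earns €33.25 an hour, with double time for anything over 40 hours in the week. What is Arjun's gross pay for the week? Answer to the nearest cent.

€2037.12

Tue: 11:06 AM–8:21 PM = 9 h 15 min; less 45 min break → 8 h 30 min
Wed: 8:28 AM–6:07 PM = 9 h 39 min; less 45 min break → 8 h 54 min
Thu: 10:41 AM–9:38 PM = 10 h 57 min; less 45 min break → 10 h 12 min
Fri: 7:30 AM–3:09 PM = 7 h 39 min; less 45 min break → 6 h 54 min
Sat: 9:29 AM–5:03 PM = 7 h 34 min; less 45 min break → 6 h 49 min
Sun: 5:40 AM–3:44 PM = 10 h 4 min; less 45 min break → 9 h 19 min
Total worked: 50 h 38 min = 3038 min.
Regular 40 h 0 min = 2400 min at €33.25/h; overtime 10 h 38 min = 638 min at €66.50/h.
Pay = (2400 × €33.25 + 638 × €66.50) ÷ 60 = €2037.12.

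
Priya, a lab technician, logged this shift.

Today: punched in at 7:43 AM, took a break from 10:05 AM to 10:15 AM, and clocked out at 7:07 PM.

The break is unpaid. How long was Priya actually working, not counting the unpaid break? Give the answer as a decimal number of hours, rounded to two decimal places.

Today: 7:43 AM–7:07 PM = 11 h 24 min; less 10 min break → 11 h 14 min

11.23 hours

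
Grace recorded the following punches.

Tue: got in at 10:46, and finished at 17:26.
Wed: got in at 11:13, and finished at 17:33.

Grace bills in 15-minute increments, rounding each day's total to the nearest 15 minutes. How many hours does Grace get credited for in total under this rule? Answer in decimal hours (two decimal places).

13.00 hours

Tue: 10:46–17:26 = 6 h 40 min → rounds to 6 h 45 min
Wed: 11:13–17:33 = 6 h 20 min → rounds to 6 h 15 min
Total credited: 13 h 0 min.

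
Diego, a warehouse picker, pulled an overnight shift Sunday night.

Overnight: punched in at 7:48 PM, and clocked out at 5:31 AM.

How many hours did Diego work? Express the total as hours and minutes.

Overnight: 7:48 PM → midnight = 4 h 12 min; midnight → 5:31 AM = 5 h 31 min; span 9 h 43 min

9 h 43 min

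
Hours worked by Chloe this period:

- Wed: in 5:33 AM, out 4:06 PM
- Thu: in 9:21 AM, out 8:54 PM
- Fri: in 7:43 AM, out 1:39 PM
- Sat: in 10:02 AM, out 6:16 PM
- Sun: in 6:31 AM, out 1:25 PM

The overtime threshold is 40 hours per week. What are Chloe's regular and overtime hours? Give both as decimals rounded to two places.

Regular 40.00 hours, overtime 3.17 hours

Wed: 5:33 AM–4:06 PM = 10 h 33 min
Thu: 9:21 AM–8:54 PM = 11 h 33 min
Fri: 7:43 AM–1:39 PM = 5 h 56 min
Sat: 10:02 AM–6:16 PM = 8 h 14 min
Sun: 6:31 AM–1:25 PM = 6 h 54 min
Total worked: 43 h 10 min = 43.17 h.
Threshold 40 h → overtime 3 h 10 min, regular 40 h 0 min.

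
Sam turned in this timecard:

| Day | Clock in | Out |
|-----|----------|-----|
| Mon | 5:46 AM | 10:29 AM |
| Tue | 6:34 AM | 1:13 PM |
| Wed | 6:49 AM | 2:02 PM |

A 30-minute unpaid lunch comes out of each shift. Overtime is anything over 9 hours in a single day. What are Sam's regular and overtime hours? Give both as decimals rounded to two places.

Regular 17.08 hours, overtime 0.00 hours

Mon: 5:46 AM–10:29 AM = 4 h 43 min; less 30 min break → 4 h 13 min
Tue: 6:34 AM–1:13 PM = 6 h 39 min; less 30 min break → 6 h 9 min
Wed: 6:49 AM–2:02 PM = 7 h 13 min; less 30 min break → 6 h 43 min
Mon reg 4 h 13 min / OT 0 h 0 min; Tue reg 6 h 9 min / OT 0 h 0 min; Wed reg 6 h 43 min / OT 0 h 0 min.
Totals: regular 17 h 5 min, overtime 0 h 0 min.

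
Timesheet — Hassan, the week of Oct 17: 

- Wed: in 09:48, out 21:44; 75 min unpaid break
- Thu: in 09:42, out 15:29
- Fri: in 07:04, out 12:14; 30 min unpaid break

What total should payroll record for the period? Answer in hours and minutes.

Wed: 09:48–21:44 = 11 h 56 min; less 75 min break → 10 h 41 min
Thu: 09:42–15:29 = 5 h 47 min
Fri: 07:04–12:14 = 5 h 10 min; less 30 min break → 4 h 40 min
Total: 10 h 41 min + 5 h 47 min + 4 h 40 min = 21 h 8 min.

21 h 8 min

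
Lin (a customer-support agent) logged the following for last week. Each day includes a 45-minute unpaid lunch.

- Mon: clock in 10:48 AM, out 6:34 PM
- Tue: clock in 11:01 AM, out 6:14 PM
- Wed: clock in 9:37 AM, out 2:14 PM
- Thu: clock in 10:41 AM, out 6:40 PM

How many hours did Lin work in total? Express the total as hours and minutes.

24 h 35 min

Mon: 10:48 AM–6:34 PM = 7 h 46 min; less 45 min break → 7 h 1 min
Tue: 11:01 AM–6:14 PM = 7 h 13 min; less 45 min break → 6 h 28 min
Wed: 9:37 AM–2:14 PM = 4 h 37 min; less 45 min break → 3 h 52 min
Thu: 10:41 AM–6:40 PM = 7 h 59 min; less 45 min break → 7 h 14 min
Total: 7 h 1 min + 6 h 28 min + 3 h 52 min + 7 h 14 min = 24 h 35 min.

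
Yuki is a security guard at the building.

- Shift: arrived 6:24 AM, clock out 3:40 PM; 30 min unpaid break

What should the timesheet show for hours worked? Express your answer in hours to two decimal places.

Shift: 6:24 AM–3:40 PM = 9 h 16 min; less 30 min break → 8 h 46 min

8.77 hours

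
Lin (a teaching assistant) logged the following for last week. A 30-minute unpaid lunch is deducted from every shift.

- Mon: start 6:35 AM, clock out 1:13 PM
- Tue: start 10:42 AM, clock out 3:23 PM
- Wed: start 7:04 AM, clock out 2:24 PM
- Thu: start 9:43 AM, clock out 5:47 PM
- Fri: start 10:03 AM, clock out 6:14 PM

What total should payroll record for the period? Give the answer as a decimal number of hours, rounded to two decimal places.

Mon: 6:35 AM–1:13 PM = 6 h 38 min; less 30 min break → 6 h 8 min
Tue: 10:42 AM–3:23 PM = 4 h 41 min; less 30 min break → 4 h 11 min
Wed: 7:04 AM–2:24 PM = 7 h 20 min; less 30 min break → 6 h 50 min
Thu: 9:43 AM–5:47 PM = 8 h 4 min; less 30 min break → 7 h 34 min
Fri: 10:03 AM–6:14 PM = 8 h 11 min; less 30 min break → 7 h 41 min
Total: 6 h 8 min + 4 h 11 min + 6 h 50 min + 7 h 34 min + 7 h 41 min = 32 h 24 min.

32.40 hours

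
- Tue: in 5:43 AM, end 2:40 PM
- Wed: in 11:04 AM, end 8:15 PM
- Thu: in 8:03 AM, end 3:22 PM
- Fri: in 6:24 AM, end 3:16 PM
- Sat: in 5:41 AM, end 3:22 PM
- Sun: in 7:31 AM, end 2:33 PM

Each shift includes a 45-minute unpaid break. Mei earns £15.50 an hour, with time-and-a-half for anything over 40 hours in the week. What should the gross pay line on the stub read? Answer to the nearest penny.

Tue: 5:43 AM–2:40 PM = 8 h 57 min; less 45 min break → 8 h 12 min
Wed: 11:04 AM–8:15 PM = 9 h 11 min; less 45 min break → 8 h 26 min
Thu: 8:03 AM–3:22 PM = 7 h 19 min; less 45 min break → 6 h 34 min
Fri: 6:24 AM–3:16 PM = 8 h 52 min; less 45 min break → 8 h 7 min
Sat: 5:41 AM–3:22 PM = 9 h 41 min; less 45 min break → 8 h 56 min
Sun: 7:31 AM–2:33 PM = 7 h 2 min; less 45 min break → 6 h 17 min
Total worked: 46 h 32 min = 2792 min.
Regular 40 h 0 min = 2400 min at £15.50/h; overtime 6 h 32 min = 392 min at £23.25/h.
Pay = (2400 × £15.50 + 392 × £23.25) ÷ 60 = £771.90.

£771.90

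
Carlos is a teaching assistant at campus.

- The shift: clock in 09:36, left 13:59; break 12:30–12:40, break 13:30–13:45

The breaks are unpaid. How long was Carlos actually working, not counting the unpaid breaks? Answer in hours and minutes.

3 h 58 min

The shift: 09:36–13:59 = 4 h 23 min; less 25 min break → 3 h 58 min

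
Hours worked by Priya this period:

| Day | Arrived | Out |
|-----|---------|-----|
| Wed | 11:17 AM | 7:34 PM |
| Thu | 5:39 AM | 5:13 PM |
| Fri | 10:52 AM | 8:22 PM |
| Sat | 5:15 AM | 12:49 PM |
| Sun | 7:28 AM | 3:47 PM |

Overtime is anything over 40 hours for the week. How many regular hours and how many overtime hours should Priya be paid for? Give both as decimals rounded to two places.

Wed: 11:17 AM–7:34 PM = 8 h 17 min
Thu: 5:39 AM–5:13 PM = 11 h 34 min
Fri: 10:52 AM–8:22 PM = 9 h 30 min
Sat: 5:15 AM–12:49 PM = 7 h 34 min
Sun: 7:28 AM–3:47 PM = 8 h 19 min
Total worked: 45 h 14 min = 45.23 h.
Threshold 40 h → overtime 5 h 14 min, regular 40 h 0 min.

Regular 40.00 hours, overtime 5.23 hours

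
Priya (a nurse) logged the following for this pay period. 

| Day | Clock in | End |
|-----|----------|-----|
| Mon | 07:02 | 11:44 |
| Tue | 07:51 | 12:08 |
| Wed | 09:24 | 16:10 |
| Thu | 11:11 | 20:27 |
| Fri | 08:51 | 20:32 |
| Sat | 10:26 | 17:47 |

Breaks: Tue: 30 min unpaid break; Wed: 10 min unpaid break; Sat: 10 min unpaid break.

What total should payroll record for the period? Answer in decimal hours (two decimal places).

Mon: 07:02–11:44 = 4 h 42 min
Tue: 07:51–12:08 = 4 h 17 min; less 30 min break → 3 h 47 min
Wed: 09:24–16:10 = 6 h 46 min; less 10 min break → 6 h 36 min
Thu: 11:11–20:27 = 9 h 16 min
Fri: 08:51–20:32 = 11 h 41 min
Sat: 10:26–17:47 = 7 h 21 min; less 10 min break → 7 h 11 min
Total: 4 h 42 min + 3 h 47 min + 6 h 36 min + 9 h 16 min + 11 h 41 min + 7 h 11 min = 43 h 13 min.

43.22 hours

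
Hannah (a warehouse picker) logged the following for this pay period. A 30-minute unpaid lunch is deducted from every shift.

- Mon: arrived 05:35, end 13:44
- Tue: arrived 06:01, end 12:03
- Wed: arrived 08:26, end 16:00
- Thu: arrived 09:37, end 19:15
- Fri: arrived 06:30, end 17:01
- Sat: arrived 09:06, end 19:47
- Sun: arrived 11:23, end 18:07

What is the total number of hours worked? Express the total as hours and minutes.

55 h 49 min

Mon: 05:35–13:44 = 8 h 9 min; less 30 min break → 7 h 39 min
Tue: 06:01–12:03 = 6 h 2 min; less 30 min break → 5 h 32 min
Wed: 08:26–16:00 = 7 h 34 min; less 30 min break → 7 h 4 min
Thu: 09:37–19:15 = 9 h 38 min; less 30 min break → 9 h 8 min
Fri: 06:30–17:01 = 10 h 31 min; less 30 min break → 10 h 1 min
Sat: 09:06–19:47 = 10 h 41 min; less 30 min break → 10 h 11 min
Sun: 11:23–18:07 = 6 h 44 min; less 30 min break → 6 h 14 min
Total: 7 h 39 min + 5 h 32 min + 7 h 4 min + 9 h 8 min + 10 h 1 min + 10 h 11 min + 6 h 14 min = 55 h 49 min.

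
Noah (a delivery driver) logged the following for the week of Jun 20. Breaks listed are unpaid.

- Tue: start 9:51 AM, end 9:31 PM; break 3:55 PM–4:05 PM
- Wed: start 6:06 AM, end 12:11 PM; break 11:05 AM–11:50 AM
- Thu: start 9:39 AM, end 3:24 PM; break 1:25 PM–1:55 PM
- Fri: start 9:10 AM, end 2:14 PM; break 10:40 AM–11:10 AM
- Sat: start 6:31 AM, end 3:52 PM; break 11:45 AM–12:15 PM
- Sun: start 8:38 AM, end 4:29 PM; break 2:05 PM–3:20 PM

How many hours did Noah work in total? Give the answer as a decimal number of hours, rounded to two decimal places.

42.10 hours

Tue: 9:51 AM–9:31 PM = 11 h 40 min; less 10 min break → 11 h 30 min
Wed: 6:06 AM–12:11 PM = 6 h 5 min; less 45 min break → 5 h 20 min
Thu: 9:39 AM–3:24 PM = 5 h 45 min; less 30 min break → 5 h 15 min
Fri: 9:10 AM–2:14 PM = 5 h 4 min; less 30 min break → 4 h 34 min
Sat: 6:31 AM–3:52 PM = 9 h 21 min; less 30 min break → 8 h 51 min
Sun: 8:38 AM–4:29 PM = 7 h 51 min; less 75 min break → 6 h 36 min
Total: 11 h 30 min + 5 h 20 min + 5 h 15 min + 4 h 34 min + 8 h 51 min + 6 h 36 min = 42 h 6 min.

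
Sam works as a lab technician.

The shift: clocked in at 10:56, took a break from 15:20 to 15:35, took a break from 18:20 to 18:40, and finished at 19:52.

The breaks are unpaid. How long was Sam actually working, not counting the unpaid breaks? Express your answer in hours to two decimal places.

8.35 hours

The shift: 10:56–19:52 = 8 h 56 min; less 35 min break → 8 h 21 min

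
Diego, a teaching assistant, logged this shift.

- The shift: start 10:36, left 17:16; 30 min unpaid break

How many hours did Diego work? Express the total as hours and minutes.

6 h 10 min

The shift: 10:36–17:16 = 6 h 40 min; less 30 min break → 6 h 10 min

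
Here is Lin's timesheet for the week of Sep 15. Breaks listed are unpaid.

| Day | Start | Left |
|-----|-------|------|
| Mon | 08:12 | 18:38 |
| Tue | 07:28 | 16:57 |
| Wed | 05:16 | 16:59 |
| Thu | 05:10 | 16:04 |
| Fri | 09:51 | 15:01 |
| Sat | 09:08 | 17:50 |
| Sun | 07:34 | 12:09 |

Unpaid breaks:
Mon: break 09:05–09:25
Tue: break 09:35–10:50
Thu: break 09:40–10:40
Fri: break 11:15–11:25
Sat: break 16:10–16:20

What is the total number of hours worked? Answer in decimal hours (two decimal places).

Mon: 08:12–18:38 = 10 h 26 min; less 20 min break → 10 h 6 min
Tue: 07:28–16:57 = 9 h 29 min; less 75 min break → 8 h 14 min
Wed: 05:16–16:59 = 11 h 43 min
Thu: 05:10–16:04 = 10 h 54 min; less 60 min break → 9 h 54 min
Fri: 09:51–15:01 = 5 h 10 min; less 10 min break → 5 h 0 min
Sat: 09:08–17:50 = 8 h 42 min; less 10 min break → 8 h 32 min
Sun: 07:34–12:09 = 4 h 35 min
Total: 10 h 6 min + 8 h 14 min + 11 h 43 min + 9 h 54 min + 5 h 0 min + 8 h 32 min + 4 h 35 min = 58 h 4 min.

58.07 hours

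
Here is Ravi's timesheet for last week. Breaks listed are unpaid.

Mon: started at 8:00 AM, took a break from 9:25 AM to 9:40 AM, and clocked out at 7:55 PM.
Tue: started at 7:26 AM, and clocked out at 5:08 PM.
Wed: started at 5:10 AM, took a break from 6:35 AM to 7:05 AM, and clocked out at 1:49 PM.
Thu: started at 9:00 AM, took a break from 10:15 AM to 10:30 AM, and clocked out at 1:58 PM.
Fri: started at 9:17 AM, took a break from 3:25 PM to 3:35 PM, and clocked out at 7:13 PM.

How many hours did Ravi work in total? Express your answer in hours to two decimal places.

Mon: 8:00 AM–7:55 PM = 11 h 55 min; less 15 min break → 11 h 40 min
Tue: 7:26 AM–5:08 PM = 9 h 42 min
Wed: 5:10 AM–1:49 PM = 8 h 39 min; less 30 min break → 8 h 9 min
Thu: 9:00 AM–1:58 PM = 4 h 58 min; less 15 min break → 4 h 43 min
Fri: 9:17 AM–7:13 PM = 9 h 56 min; less 10 min break → 9 h 46 min
Total: 11 h 40 min + 9 h 42 min + 8 h 9 min + 4 h 43 min + 9 h 46 min = 44 h 0 min.

44.00 hours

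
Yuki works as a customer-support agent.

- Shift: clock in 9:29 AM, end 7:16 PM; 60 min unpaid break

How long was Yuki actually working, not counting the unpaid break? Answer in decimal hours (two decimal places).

Shift: 9:29 AM–7:16 PM = 9 h 47 min; less 60 min break → 8 h 47 min

8.78 hours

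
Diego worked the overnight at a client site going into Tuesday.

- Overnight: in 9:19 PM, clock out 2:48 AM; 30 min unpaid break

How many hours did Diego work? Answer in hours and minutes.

Overnight: 9:19 PM → midnight = 2 h 41 min; midnight → 2:48 AM = 2 h 48 min; span 5 h 29 min; less 30 min break → 4 h 59 min

4 h 59 min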